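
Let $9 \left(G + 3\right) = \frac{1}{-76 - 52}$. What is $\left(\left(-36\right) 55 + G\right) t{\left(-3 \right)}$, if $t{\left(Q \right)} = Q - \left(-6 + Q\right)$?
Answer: $- \frac{2284417}{192} \approx -11898.0$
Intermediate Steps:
$G = - \frac{3457}{1152}$ ($G = -3 + \frac{1}{9 \left(-76 - 52\right)} = -3 + \frac{1}{9 \left(-128\right)} = -3 + \frac{1}{9} \left(- \frac{1}{128}\right) = -3 - \frac{1}{1152} = - \frac{3457}{1152} \approx -3.0009$)
$t{\left(Q \right)} = 6$
$\left(\left(-36\right) 55 + G\right) t{\left(-3 \right)} = \left(\left(-36\right) 55 - \frac{3457}{1152}\right) 6 = \left(-1980 - \frac{3457}{1152}\right) 6 = \left(- \frac{2284417}{1152}\right) 6 = - \frac{2284417}{192}$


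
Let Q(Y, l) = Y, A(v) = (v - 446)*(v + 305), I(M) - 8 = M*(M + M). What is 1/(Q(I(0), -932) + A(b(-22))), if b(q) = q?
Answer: -1/132436 ≈ -7.5508e-6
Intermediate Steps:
I(M) = 8 + 2*M**2 (I(M) = 8 + M*(M + M) = 8 + M*(2*M) = 8 + 2*M**2)
A(v) = (-446 + v)*(305 + v)
1/(Q(I(0), -932) + A(b(-22))) = 1/((8 + 2*0**2) + (-136030 + (-22)**2 - 141*(-22))) = 1/((8 + 2*0) + (-136030 + 484 + 3102)) = 1/((8 + 0) - 132444) = 1/(8 - 132444) = 1/(-132436) = -1/132436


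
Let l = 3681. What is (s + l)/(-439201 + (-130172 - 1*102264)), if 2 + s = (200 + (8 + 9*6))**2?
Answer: -72323/671637 ≈ -0.10768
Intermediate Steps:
s = 68642 (s = -2 + (200 + (8 + 9*6))**2 = -2 + (200 + (8 + 54))**2 = -2 + (200 + 62)**2 = -2 + 262**2 = -2 + 68644 = 68642)
(s + l)/(-439201 + (-130172 - 1*102264)) = (68642 + 3681)/(-439201 + (-130172 - 1*102264)) = 72323/(-439201 + (-130172 - 102264)) = 72323/(-439201 - 232436) = 72323/(-671637) = 72323*(-1/671637) = -72323/671637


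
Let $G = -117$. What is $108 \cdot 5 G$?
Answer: $-63180$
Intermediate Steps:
$108 \cdot 5 G = 108 \cdot 5 \left(-117\right) = 540 \left(-117\right) = -63180$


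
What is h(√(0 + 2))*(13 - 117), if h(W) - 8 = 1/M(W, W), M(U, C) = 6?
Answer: -2548/3 ≈ -849.33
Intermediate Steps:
h(W) = 49/6 (h(W) = 8 + 1/6 = 8 + ⅙ = 49/6)
h(√(0 + 2))*(13 - 117) = 49*(13 - 117)/6 = (49/6)*(-104) = -2548/3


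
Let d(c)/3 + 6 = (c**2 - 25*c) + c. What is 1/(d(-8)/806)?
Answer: 403/375 ≈ 1.0747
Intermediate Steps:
d(c) = -18 - 72*c + 3*c**2 (d(c) = -18 + 3*((c**2 - 25*c) + c) = -18 + 3*(c**2 - 24*c) = -18 + (-72*c + 3*c**2) = -18 - 72*c + 3*c**2)
1/(d(-8)/806) = 1/((-18 - 72*(-8) + 3*(-8)**2)/806) = 1/((-18 + 576 + 3*64)*(1/806)) = 1/((-18 + 576 + 192)*(1/806)) = 1/(750*(1/806)) = 1/(375/403) = 403/375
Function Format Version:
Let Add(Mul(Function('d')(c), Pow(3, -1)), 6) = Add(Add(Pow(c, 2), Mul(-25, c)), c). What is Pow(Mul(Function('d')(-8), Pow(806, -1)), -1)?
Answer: Rational(403, 375) ≈ 1.0747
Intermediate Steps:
Function('d')(c) = Add(-18, Mul(-72, c), Mul(3, Pow(c, 2))) (Function('d')(c) = Add(-18, Mul(3, Add(Add(Pow(c, 2), Mul(-25, c)), c))) = Add(-18, Mul(3, Add(Pow(c, 2), Mul(-24, c)))) = Add(-18, Add(Mul(-72, c), Mul(3, Pow(c, 2)))) = Add(-18, Mul(-72, c), Mul(3, Pow(c, 2))))
Pow(Mul(Function('d')(-8), Pow(806, -1)), -1) = Pow(Mul(Add(-18, Mul(-72, -8), Mul(3, Pow(-8, 2))), Pow(806, -1)), -1) = Pow(Mul(Add(-18, 576, Mul(3, 64)), Rational(1, 806)), -1) = Pow(Mul(Add(-18, 576, 192), Rational(1, 806)), -1) = Pow(Mul(750, Rational(1, 806)), -1) = Pow(Rational(375, 403), -1) = Rational(403, 375)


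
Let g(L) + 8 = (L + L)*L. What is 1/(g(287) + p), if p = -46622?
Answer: 1/118108 ≈ 8.4668e-6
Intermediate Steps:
g(L) = -8 + 2*L² (g(L) = -8 + (L + L)*L = -8 + (2*L)*L = -8 + 2*L²)
1/(g(287) + p) = 1/((-8 + 2*287²) - 46622) = 1/((-8 + 2*82369) - 46622) = 1/((-8 + 164738) - 46622) = 1/(164730 - 46622) = 1/118108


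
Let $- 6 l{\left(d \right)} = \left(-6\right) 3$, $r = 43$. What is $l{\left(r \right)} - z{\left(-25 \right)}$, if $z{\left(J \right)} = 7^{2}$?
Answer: $-46$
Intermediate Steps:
$z{\left(J \right)} = 49$
$l{\left(d \right)} = 3$ ($l{\left(d \right)} = - \frac{\left(-6\right) 3}{6} = \left(- \frac{1}{6}\right) \left(-18\right) = 3$)
$l{\left(r \right)} - z{\left(-25 \right)} = 3 - 49 = -46$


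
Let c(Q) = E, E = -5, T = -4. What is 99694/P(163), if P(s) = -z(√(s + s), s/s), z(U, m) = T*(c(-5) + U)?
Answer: 35605/86 + 7121*√326/86 ≈ 1909.0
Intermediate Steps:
c(Q) = -5
z(U, m) = 20 - 4*U (z(U, m) = -4*(-5 + U) = 20 - 4*U)
P(s) = -20 + 4*√2*√s (P(s) = -(20 - 4*√(s + s)) = -(20 - 4*√2*√s) = -20 + 4*√2*√s)
99694/P(163) = 99694/(-20 + 4*√2*√163) = 99694/(-20 + 4*√326)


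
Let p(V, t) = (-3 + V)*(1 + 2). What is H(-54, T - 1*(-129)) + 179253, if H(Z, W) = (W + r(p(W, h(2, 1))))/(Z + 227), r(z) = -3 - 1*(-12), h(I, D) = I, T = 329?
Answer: 31011236/173 ≈ 1.7926e+5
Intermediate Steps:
p(V, t) = -9 + 3*V (p(V, t) = (-3 + V)*3 = -9 + 3*V)
r(z) = 9 (r(z) = -3 + 12 = 9)
H(Z, W) = (9 + W)/(227 + Z) (H(Z, W) = (W + 9)/(Z + 227) = (9 + W)/(227 + Z))
H(-54, T - 1*(-129)) + 179253 = (9 + (329 - 1*(-129)))/(227 - 54) + 179253 = (9 + (329 + 129))/173 + 179253 = (9 + 458)/173 + 179253 = (1/173)*467 + 179253 = 467/173 + 179253 = 31011236/173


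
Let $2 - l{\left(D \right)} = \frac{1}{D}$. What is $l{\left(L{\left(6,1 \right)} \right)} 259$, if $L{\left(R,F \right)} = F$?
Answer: $259$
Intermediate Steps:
$l{\left(D \right)} = 2 - \frac{1}{D}$
$l{\left(L{\left(6,1 \right)} \right)} 259 = \left(2 - 1^{-1}\right) 259 = \left(2 - 1\right) 259 = 1 \cdot 259 = 259$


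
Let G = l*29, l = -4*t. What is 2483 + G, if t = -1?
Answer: 2599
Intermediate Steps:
l = 4 (l = -4*(-1) = 4)
G = 116 (G = 4*29 = 116)
2483 + G = 2483 + 116 = 2599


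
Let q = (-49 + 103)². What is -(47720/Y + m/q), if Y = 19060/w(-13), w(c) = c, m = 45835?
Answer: 46767733/2778948 ≈ 16.829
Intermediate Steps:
q = 2916 (q = 54² = 2916)
Y = -19060/13 (Y = 19060/(-13) = 19060*(-1/13) = -19060/13 ≈ -1466.2)
-(47720/Y + m/q) = -(47720/(-19060/13) + 45835/2916) = -(47720*(-13/19060) + 45835*(1/2916)) = -(-31018/953 + 45835/2916) = -1*(-46767733/2778948) = 46767733/2778948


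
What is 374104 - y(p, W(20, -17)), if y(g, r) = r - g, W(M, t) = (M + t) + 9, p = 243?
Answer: 374335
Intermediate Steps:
W(M, t) = 9 + M + t
374104 - y(p, W(20, -17)) = 374104 - ((9 + 20 - 17) - 1*243) = 374104 - (12 - 243) = 374104 - 1*(-231) = 374104 + 231 = 374335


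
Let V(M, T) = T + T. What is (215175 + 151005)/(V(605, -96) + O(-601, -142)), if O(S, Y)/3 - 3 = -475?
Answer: -30515/134 ≈ -227.72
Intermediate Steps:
V(M, T) = 2*T
O(S, Y) = -1416 (O(S, Y) = 9 + 3*(-475) = 9 - 1425 = -1416)
(215175 + 151005)/(V(605, -96) + O(-601, -142)) = (215175 + 151005)/(2*(-96) - 1416) = 366180/(-192 - 1416) = 366180/(-1608) = 366180*(-1/1608) = -30515/134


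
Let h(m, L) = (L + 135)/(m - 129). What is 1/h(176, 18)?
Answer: 47/153 ≈ 0.30719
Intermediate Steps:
h(m, L) = (135 + L)/(-129 + m)
1/h(176, 18) = 1/((135 + 18)/(-129 + 176)) = 1/(153/47) = 47/153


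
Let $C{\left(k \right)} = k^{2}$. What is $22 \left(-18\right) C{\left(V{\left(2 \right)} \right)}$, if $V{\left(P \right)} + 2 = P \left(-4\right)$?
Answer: $-39600$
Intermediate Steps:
$V{\left(P \right)} = -2 - 4 P$ ($V{\left(P \right)} = -2 + P \left(-4\right) = -2 - 4 P$)
$22 \left(-18\right) C{\left(V{\left(2 \right)} \right)} = 22 \left(-18\right) \left(-2 - 8\right)^{2} = - 396 \left(-2 - 8\right)^{2} = - 396 \left(-10\right)^{2} = \left(-396\right) 100 = -39600$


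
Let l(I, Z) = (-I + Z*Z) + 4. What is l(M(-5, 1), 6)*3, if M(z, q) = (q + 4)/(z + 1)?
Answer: 495/4 ≈ 123.75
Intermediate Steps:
M(z, q) = (4 + q)/(1 + z)
l(I, Z) = 4 + Z² - I (l(I, Z) = (-I + Z²) + 4 = (Z² - I) + 4 = 4 + Z² - I)
l(M(-5, 1), 6)*3 = (4 + 6² - (4 + 1)/(1 - 5))*3 = (4 + 36 - 5/(-4))*3 = (4 + 36 - (-1)*5/4)*3 = (4 + 36 - 1*(-5/4))*3 = (4 + 36 + 5/4)*3 = (165/4)*3 = 495/4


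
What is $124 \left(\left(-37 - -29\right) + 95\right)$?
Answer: $10788$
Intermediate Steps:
$124 \left(\left(-37 - -29\right) + 95\right) = 124 \left(\left(-37 + 29\right) + 95\right) = 124 \left(-8 + 95\right) = 124 \cdot 87 = 10788$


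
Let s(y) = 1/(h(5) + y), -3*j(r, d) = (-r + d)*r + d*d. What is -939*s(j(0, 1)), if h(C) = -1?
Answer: 2817/4 ≈ 704.25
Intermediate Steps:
j(r, d) = -d²/3 - r*(d - r)/3 (j(r, d) = -((-r + d)*r + d*d)/3 = -((d - r)*r + d²)/3 = -(r*(d - r) + d²)/3 = -(d² + r*(d - r))/3 = -d²/3 - r*(d - r)/3)
s(y) = 1/(-1 + y)
-939*s(j(0, 1)) = -939/(-1 + (-⅓*1² + (⅓)*0² - ⅓*1*0)) = -939/(-1 + (-⅓*1 + (⅓)*0 + 0)) = -939/(-1 + (-⅓ + 0 + 0)) = -939/(-1 - ⅓) = -939/(-4/3) = -939*(-¾) = 2817/4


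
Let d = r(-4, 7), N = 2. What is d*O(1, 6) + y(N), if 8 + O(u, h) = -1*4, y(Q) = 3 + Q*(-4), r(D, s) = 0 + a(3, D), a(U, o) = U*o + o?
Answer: 187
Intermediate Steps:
a(U, o) = o + U*o
r(D, s) = 4*D (r(D, s) = 0 + D*(1 + 3) = 0 + D*4 = 0 + 4*D = 4*D)
y(Q) = 3 - 4*Q
d = -16 (d = 4*(-4) = -16)
O(u, h) = -12 (O(u, h) = -8 - 1*4 = -8 - 4 = -12)
d*O(1, 6) + y(N) = -16*(-12) + (3 - 4*2) = 192 + (3 - 8) = 192 - 5 = 187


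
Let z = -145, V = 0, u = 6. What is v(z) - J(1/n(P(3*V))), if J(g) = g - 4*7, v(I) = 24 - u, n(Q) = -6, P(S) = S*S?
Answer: 277/6 ≈ 46.167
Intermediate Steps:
P(S) = S**2
v(I) = 18 (v(I) = 24 - 1*6 = 24 - 6 = 18)
J(g) = -28 + g (J(g) = g - 28 = -28 + g)
v(z) - J(1/n(P(3*V))) = 18 - (-28 + 1/(-6)) = 18 - (-28 - 1/6) = 18 - 1*(-169/6) = 18 + 169/6 = 277/6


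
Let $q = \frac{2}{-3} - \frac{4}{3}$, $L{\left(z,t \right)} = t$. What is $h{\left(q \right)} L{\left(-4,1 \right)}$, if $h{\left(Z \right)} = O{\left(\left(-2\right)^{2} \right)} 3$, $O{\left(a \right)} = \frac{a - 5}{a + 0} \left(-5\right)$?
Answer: $\frac{15}{4} \approx 3.75$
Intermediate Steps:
$q = -2$ ($q = 2 \left(- \frac{1}{3}\right) - \frac{4}{3} = - \frac{2}{3} - \frac{4}{3} = -2$)
$O{\left(a \right)} = - \frac{5 \left(-5 + a\right)}{a}$ ($O{\left(a \right)} = \frac{-5 + a}{a} \left(-5\right) = - \frac{5 \left(-5 + a\right)}{a}$)
$h{\left(Z \right)} = \frac{15}{4}$ ($h{\left(Z \right)} = \left(-5 + \frac{25}{\left(-2\right)^{2}}\right) 3 = \left(-5 + \frac{25}{4}\right) 3 = \frac{5}{4} \cdot 3 = \frac{15}{4}$)
$h{\left(q \right)} L{\left(-4,1 \right)} = \frac{15}{4} \cdot 1 = \frac{15}{4}$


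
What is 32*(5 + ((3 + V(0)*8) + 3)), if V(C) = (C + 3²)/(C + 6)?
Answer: 736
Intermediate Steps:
V(C) = (9 + C)/(6 + C) (V(C) = (C + 9)/(6 + C) = (9 + C)/(6 + C))
32*(5 + ((3 + V(0)*8) + 3)) = 32*(5 + ((3 + ((9 + 0)/(6 + 0))*8) + 3)) = 32*(5 + ((3 + (9/6)*8) + 3)) = 32*(5 + ((3 + ((⅙)*9)*8) + 3)) = 32*(5 + ((3 + (3/2)*8) + 3)) = 32*(5 + ((3 + 12) + 3)) = 32*(5 + (15 + 3)) = 32*(5 + 18) = 32*23 = 736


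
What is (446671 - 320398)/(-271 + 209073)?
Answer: 126273/208802 ≈ 0.60475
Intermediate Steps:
(446671 - 320398)/(-271 + 209073) = 126273/208802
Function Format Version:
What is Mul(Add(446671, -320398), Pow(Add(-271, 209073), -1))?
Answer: Rational(126273, 208802) ≈ 0.60475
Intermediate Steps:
Mul(Add(446671, -320398), Pow(Add(-271, 209073), -1)) = Mul(126273, Pow(208802, -1)) = Mul(126273, Rational(1, 208802)) = Rational(126273, 208802)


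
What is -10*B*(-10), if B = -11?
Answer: -1100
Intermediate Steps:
-10*B*(-10) = -10*(-11)*(-10) = 110*(-10) = -1100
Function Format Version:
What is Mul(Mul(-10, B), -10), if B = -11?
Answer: -1100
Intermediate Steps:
Mul(Mul(-10, B), -10) = Mul(Mul(-10, -11), -10) = Mul(110, -10) = -1100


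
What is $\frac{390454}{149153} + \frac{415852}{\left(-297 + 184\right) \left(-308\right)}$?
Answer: $\frac{18903733593}{1297780253} \approx 14.566$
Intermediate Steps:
$\frac{390454}{149153} + \frac{415852}{\left(-297 + 184\right) \left(-308\right)} = 390454 \cdot \frac{1}{149153} + \frac{415852}{\left(-113\right) \left(-308\right)} = \frac{390454}{149153} + \frac{415852}{34804} = \frac{390454}{149153} + 415852 \cdot \frac{1}{34804} = \frac{390454}{149153} + \frac{103963}{8701} = \frac{18903733593}{1297780253}$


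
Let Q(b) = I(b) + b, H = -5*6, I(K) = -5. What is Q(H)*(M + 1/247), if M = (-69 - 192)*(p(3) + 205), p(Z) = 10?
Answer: 485114140/247 ≈ 1.9640e+6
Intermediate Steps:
H = -30
Q(b) = -5 + b
M = -56115 (M = (-69 - 192)*(10 + 205) = -261*215 = -56115)
Q(H)*(M + 1/247) = (-5 - 30)*(-56115 + 1/247) = -35*(-56115 + 1/247) = -35*(-13860404/247) = 485114140/247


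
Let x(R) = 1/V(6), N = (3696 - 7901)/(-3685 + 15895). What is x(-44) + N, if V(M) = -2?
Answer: -1031/1221 ≈ -0.84439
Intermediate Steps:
N = -841/2442 (N = -4205/12210 = -4205*1/12210 = -841/2442 ≈ -0.34439)
x(R) = -½ (x(R) = 1/(-2) = -½)
x(-44) + N = -½ - 841/2442 = -1031/1221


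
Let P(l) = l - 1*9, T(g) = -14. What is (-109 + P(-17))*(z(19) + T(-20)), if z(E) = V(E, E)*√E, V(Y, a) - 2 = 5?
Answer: 1890 - 945*√19 ≈ -2229.2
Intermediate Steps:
V(Y, a) = 7 (V(Y, a) = 2 + 5 = 7)
z(E) = 7*√E
P(l) = -9 + l (P(l) = l - 9 = -9 + l)
(-109 + P(-17))*(z(19) + T(-20)) = (-109 + (-9 - 17))*(7*√19 - 14) = (-109 - 26)*(-14 + 7*√19) = -135*(-14 + 7*√19) = 1890 - 945*√19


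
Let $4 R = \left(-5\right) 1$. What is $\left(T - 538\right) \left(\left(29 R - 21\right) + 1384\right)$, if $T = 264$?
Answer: $- \frac{727059}{2} \approx -3.6353 \cdot 10^{5}$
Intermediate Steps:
$R = - \frac{5}{4}$ ($R = \frac{\left(-5\right) 1}{4} = \frac{1}{4} \left(-5\right) = - \frac{5}{4} \approx -1.25$)
$\left(T - 538\right) \left(\left(29 R - 21\right) + 1384\right) = \left(264 - 538\right) \left(\left(29 \left(- \frac{5}{4}\right) - 21\right) + 1384\right) = \left(264 - 538\right) \left(\left(- \frac{145}{4} - 21\right) + 1384\right) = - 274 \left(- \frac{229}{4} + 1384\right) = \left(-274\right) \frac{5307}{4} = - \frac{727059}{2}$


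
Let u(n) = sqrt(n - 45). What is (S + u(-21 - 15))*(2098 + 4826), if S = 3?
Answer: 20772 + 62316*I ≈ 20772.0 + 62316.0*I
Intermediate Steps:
u(n) = sqrt(-45 + n)
(S + u(-21 - 15))*(2098 + 4826) = (3 + sqrt(-45 + (-21 - 15)))*(2098 + 4826) = (3 + sqrt(-45 - 36))*6924 = (3 + sqrt(-81))*6924 = (3 + 9*I)*6924 = 20772 + 62316*I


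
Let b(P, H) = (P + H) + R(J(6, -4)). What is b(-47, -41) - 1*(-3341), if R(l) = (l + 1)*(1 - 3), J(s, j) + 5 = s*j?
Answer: 3309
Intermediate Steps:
J(s, j) = -5 + j*s (J(s, j) = -5 + s*j = -5 + j*s)
R(l) = -2 - 2*l (R(l) = (1 + l)*(-2) = -2 - 2*l)
b(P, H) = 56 + H + P (b(P, H) = (P + H) + (-2 - 2*(-5 - 4*6)) = (H + P) + (-2 - 2*(-5 - 24)) = (H + P) + (-2 - 2*(-29)) = (H + P) + (-2 + 58) = (H + P) + 56 = 56 + H + P)
b(-47, -41) - 1*(-3341) = (56 - 41 - 47) - 1*(-3341) = -32 + 3341 = 3309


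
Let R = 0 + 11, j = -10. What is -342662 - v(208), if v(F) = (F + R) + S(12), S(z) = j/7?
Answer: -2400157/7 ≈ -3.4288e+5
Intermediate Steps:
S(z) = -10/7
R = 11
v(F) = 67/7 + F (v(F) = (F + 11) - 10/7 = (11 + F) - 10/7 = 67/7 + F)
-342662 - v(208) = -342662 - (67/7 + 208) = -342662 - 1*1523/7 = -342662 - 1523/7 = -2400157/7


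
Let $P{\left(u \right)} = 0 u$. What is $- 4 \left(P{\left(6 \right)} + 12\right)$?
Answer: $-48$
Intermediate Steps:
$P{\left(u \right)} = 0$
$- 4 \left(P{\left(6 \right)} + 12\right) = - 4 \left(0 + 12\right) = \left(-4\right) 12 = -48$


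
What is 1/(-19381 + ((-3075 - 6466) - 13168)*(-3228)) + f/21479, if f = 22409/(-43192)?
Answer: -190231570357/7877888715824460 ≈ -2.4148e-5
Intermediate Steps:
f = -22409/43192 (f = 22409*(-1/43192) = -22409/43192 ≈ -0.51882)
1/(-19381 + ((-3075 - 6466) - 13168)*(-3228)) + f/21479 = 1/(-19381 + ((-3075 - 6466) - 13168)*(-3228)) - 22409/43192/21479 = -1/3228/(-19381 + (-9541 - 13168)) - 22409/43192*1/21479 = -1/3228/(-19381 - 22709) - 22409/927720968 = -1/3228/(-42090) - 22409/927720968 = -1/42090*(-1/3228) - 22409/927720968 = 1/135866520 - 22409/927720968 = -190231570357/7877888715824460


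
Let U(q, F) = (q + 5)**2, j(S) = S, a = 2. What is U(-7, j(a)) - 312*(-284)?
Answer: 88612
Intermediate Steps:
U(q, F) = (5 + q)**2
U(-7, j(a)) - 312*(-284) = (5 - 7)**2 - 312*(-284) = (-2)**2 + 88608 = 4 + 88608 = 88612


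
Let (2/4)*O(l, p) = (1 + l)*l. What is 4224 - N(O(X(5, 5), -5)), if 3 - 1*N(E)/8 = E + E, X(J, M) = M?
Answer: 5160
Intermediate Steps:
O(l, p) = 2*l*(1 + l) (O(l, p) = 2*((1 + l)*l) = 2*(l*(1 + l)) = 2*l*(1 + l))
N(E) = 24 - 16*E (N(E) = 24 - 8*(E + E) = 24 - 16*E)
4224 - N(O(X(5, 5), -5)) = 4224 - (24 - 32*5*(1 + 5)) = 4224 - (24 - 32*5*6) = 4224 - (24 - 16*60) = 4224 - (24 - 960) = 4224 - 1*(-936) = 4224 + 936 = 5160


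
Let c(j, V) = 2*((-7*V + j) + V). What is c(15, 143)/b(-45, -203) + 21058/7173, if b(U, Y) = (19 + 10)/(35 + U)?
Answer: 121547462/208017 ≈ 584.32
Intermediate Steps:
b(U, Y) = 29/(35 + U)
c(j, V) = -12*V + 2*j (c(j, V) = 2*((j - 7*V) + V) = 2*(j - 6*V) = -12*V + 2*j)
c(15, 143)/b(-45, -203) + 21058/7173 = (-12*143 + 2*15)/((29/(35 - 45))) + 21058/7173 = (-1716 + 30)/((29/(-10))) + 21058*(1/7173) = -1686/(29*(-1/10)) + 21058/7173 = -1686/(-29/10) + 21058/7173 = -1686*(-10/29) + 21058/7173 = 16860/29 + 21058/7173 = 121547462/208017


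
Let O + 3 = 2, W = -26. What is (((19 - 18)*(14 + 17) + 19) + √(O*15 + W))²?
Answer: (50 + I*√41)² ≈ 2459.0 + 640.31*I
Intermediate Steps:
O = -1 (O = -3 + 2 = -1)
(((19 - 18)*(14 + 17) + 19) + √(O*15 + W))² = (((19 - 18)*(14 + 17) + 19) + √(-1*15 - 26))² = ((1*31 + 19) + √(-15 - 26))² = ((31 + 19) + √(-41))² = (50 + I*√41)²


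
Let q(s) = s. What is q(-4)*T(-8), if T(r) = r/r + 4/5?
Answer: -36/5 ≈ -7.2000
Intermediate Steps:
T(r) = 9/5 (T(r) = 1 + 4*(1/5) = 1 + 4/5 = 9/5)
q(-4)*T(-8) = -4*9/5 = -36/5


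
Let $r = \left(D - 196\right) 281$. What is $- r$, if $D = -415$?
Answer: $171691$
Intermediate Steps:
$r = -171691$ ($r = \left(-415 - 196\right) 281 = \left(-611\right) 281 = -171691$)
$- r = \left(-1\right) \left(-171691\right) = 171691$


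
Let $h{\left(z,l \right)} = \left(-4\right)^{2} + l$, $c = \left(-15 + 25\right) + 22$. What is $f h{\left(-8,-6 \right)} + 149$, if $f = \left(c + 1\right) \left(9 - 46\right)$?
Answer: $-12061$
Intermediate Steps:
$c = 32$ ($c = 10 + 22 = 32$)
$h{\left(z,l \right)} = 16 + l$
$f = -1221$ ($f = \left(32 + 1\right) \left(9 - 46\right) = 33 \left(-37\right) = -1221$)
$f h{\left(-8,-6 \right)} + 149 = - 1221 \left(16 - 6\right) + 149 = \left(-1221\right) 10 + 149 = -12210 + 149 = -12061$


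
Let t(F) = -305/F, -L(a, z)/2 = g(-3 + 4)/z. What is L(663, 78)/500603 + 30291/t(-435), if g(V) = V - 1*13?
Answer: 17150218750207/396978179 ≈ 43202.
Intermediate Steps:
g(V) = -13 + V (g(V) = V - 13 = -13 + V)
L(a, z) = 24/z (L(a, z) = -2*(-13 + (-3 + 4))/z = -2*(-13 + 1)/z = -(-24)/z = 24/z)
L(663, 78)/500603 + 30291/t(-435) = (24/78)/500603 + 30291/((-305/(-435))) = (24*(1/78))*(1/500603) + 30291/((-305*(-1/435))) = (4/13)*(1/500603) + 30291/(61/87) = 4/6507839 + 30291*(87/61) = 4/6507839 + 2635317/61 = 17150218750207/396978179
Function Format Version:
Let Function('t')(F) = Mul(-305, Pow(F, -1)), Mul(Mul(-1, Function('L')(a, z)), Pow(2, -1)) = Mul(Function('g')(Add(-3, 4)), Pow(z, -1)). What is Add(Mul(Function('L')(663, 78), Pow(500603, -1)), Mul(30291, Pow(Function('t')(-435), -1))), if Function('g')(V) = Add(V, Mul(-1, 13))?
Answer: Rational(17150218750207, 396978179) ≈ 43202.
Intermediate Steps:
Function('g')(V) = Add(-13, V) (Function('g')(V) = Add(V, -13) = Add(-13, V))
Function('L')(a, z) = Mul(24, Pow(z, -1)) (Function('L')(a, z) = Mul(-2, Mul(Add(-13, Add(-3, 4)), Pow(z, -1))) = Mul(-2, Mul(Add(-13, 1), Pow(z, -1))) = Mul(-2, Mul(-12, Pow(z, -1))) = Mul(24, Pow(z, -1)))
Add(Mul(Function('L')(663, 78), Pow(500603, -1)), Mul(30291, Pow(Function('t')(-435), -1))) = Add(Mul(Mul(24, Pow(78, -1)), Pow(500603, -1)), Mul(30291, Pow(Mul(-305, Pow(-435, -1)), -1))) = Add(Mul(Mul(24, Rational(1, 78)), Rational(1, 500603)), Mul(30291, Pow(Mul(-305, Rational(-1, 435)), -1))) = Add(Mul(Rational(4, 13), Rational(1, 500603)), Mul(30291, Pow(Rational(61, 87), -1))) = Add(Rational(4, 6507839), Mul(30291, Rational(87, 61))) = Add(Rational(4, 6507839), Rational(2635317, 61)) = Rational(17150218750207, 396978179)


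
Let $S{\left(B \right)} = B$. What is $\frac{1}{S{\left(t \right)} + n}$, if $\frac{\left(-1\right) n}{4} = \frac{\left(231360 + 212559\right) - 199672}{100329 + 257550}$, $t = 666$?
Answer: $\frac{357879}{237370426} \approx 0.0015077$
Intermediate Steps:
$n = - \frac{976988}{357879}$ ($n = - 4 \frac{\left(231360 + 212559\right) - 199672}{100329 + 257550} = - 4 \frac{443919 - 199672}{357879} = - 4 \cdot 244247 \cdot \frac{1}{357879} = \left(-4\right) \frac{244247}{357879} = - \frac{976988}{357879} \approx -2.7299$)
$\frac{1}{S{\left(t \right)} + n} = \frac{1}{666 - \frac{976988}{357879}} = \frac{1}{\frac{237370426}{357879}} = \frac{357879}{237370426}$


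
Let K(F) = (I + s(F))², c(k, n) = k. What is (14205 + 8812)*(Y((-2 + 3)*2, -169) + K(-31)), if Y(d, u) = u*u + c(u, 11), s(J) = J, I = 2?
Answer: 672855961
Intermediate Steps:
K(F) = (2 + F)²
Y(d, u) = u + u² (Y(d, u) = u*u + u = u² + u = u + u²)
(14205 + 8812)*(Y((-2 + 3)*2, -169) + K(-31)) = (14205 + 8812)*(-169*(1 - 169) + (2 - 31)²) = 23017*(-169*(-168) + (-29)²) = 23017*(28392 + 841) = 23017*29233 = 672855961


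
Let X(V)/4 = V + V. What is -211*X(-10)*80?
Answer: 1350400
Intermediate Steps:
X(V) = 8*V (X(V) = 4*(V + V) = 4*(2*V) = 8*V)
-211*X(-10)*80 = -1688*(-10)*80 = -211*(-80)*80 = 16880*80 = 1350400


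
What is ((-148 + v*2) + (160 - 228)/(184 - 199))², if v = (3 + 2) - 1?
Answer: 4129024/225 ≈ 18351.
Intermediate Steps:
v = 4 (v = 5 - 1 = 4)
((-148 + v*2) + (160 - 228)/(184 - 199))² = ((-148 + 4*2) + (160 - 228)/(184 - 199))² = ((-148 + 8) - 68/(-15))² = (-140 - 68*(-1/15))² = (-140 + 68/15)² = (-2032/15)² = 4129024/225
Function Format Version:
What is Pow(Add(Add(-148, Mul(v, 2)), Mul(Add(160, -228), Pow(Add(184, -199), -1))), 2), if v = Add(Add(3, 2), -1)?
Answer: Rational(4129024, 225) ≈ 18351.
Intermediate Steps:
v = 4 (v = Add(5, -1) = 4)
Pow(Add(Add(-148, Mul(v, 2)), Mul(Add(160, -228), Pow(Add(184, -199), -1))), 2) = Pow(Add(Add(-148, Mul(4, 2)), Mul(Add(160, -228), Pow(Add(184, -199), -1))), 2) = Pow(Add(Add(-148, 8), Mul(-68, Pow(-15, -1))), 2) = Pow(Add(-140, Mul(-68, Rational(-1, 15))), 2) = Pow(Add(-140, Rational(68, 15)), 2) = Pow(Rational(-2032, 15), 2) = Rational(4129024, 225)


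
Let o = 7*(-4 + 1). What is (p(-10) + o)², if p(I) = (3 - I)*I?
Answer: 22801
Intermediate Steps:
o = -21 (o = 7*(-3) = -21)
p(I) = I*(3 - I)
(p(-10) + o)² = (-10*(3 - 1*(-10)) - 21)² = (-10*(3 + 10) - 21)² = (-10*13 - 21)² = (-130 - 21)² = (-151)² = 22801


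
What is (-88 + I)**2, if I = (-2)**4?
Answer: 5184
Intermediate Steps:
I = 16
(-88 + I)**2 = (-88 + 16)**2 = (-72)**2 = 5184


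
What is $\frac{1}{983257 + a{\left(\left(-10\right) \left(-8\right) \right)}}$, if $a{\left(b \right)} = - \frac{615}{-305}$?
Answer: $\frac{61}{59978800} \approx 1.017 \cdot 10^{-6}$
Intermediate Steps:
$a{\left(b \right)} = \frac{123}{61}$ ($a{\left(b \right)} = \left(-615\right) \left(- \frac{1}{305}\right) = \frac{123}{61}$)
$\frac{1}{983257 + a{\left(\left(-10\right) \left(-8\right) \right)}} = \frac{1}{983257 + \frac{123}{61}} = \frac{1}{\frac{59978800}{61}} = \frac{61}{59978800}$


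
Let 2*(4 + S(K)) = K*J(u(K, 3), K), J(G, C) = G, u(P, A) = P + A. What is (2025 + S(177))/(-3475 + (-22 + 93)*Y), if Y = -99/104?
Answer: -1866904/368429 ≈ -5.0672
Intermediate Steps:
u(P, A) = A + P
S(K) = -4 + K*(3 + K)/2 (S(K) = -4 + (K*(3 + K))/2 = -4 + K*(3 + K)/2)
Y = -99/104 (Y = -99*1/104 = -99/104 ≈ -0.95192)
(2025 + S(177))/(-3475 + (-22 + 93)*Y) = (2025 + (-4 + (½)*177*(3 + 177)))/(-3475 + (-22 + 93)*(-99/104)) = (2025 + (-4 + (½)*177*180))/(-3475 + 71*(-99/104)) = (2025 + (-4 + 15930))/(-3475 - 7029/104) = (2025 + 15926)/(-368429/104) = 17951*(-104/368429) = -1866904/368429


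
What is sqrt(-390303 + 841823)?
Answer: 8*sqrt(7055) ≈ 671.95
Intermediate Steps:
sqrt(-390303 + 841823) = sqrt(451520) = 8*sqrt(7055)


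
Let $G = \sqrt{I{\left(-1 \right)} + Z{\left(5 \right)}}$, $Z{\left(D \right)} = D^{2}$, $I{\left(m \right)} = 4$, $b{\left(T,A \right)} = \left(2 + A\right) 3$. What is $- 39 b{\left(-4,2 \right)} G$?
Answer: $- 468 \sqrt{29} \approx -2520.3$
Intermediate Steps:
$b{\left(T,A \right)} = 6 + 3 A$
$G = \sqrt{29}$ ($G = \sqrt{4 + 5^{2}} = \sqrt{4 + 25} = \sqrt{29} \approx 5.3852$)
$- 39 b{\left(-4,2 \right)} G = - 39 \left(6 + 3 \cdot 2\right) \sqrt{29} = - 39 \left(6 + 6\right) \sqrt{29} = \left(-39\right) 12 \sqrt{29} = - 468 \sqrt{29}$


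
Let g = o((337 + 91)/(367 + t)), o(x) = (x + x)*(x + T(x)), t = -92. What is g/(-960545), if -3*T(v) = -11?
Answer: -3688504/217923646875 ≈ -1.6926e-5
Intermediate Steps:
T(v) = 11/3 (T(v) = -1/3*(-11) = 11/3)
o(x) = 2*x*(11/3 + x) (o(x) = (x + x)*(x + 11/3) = (2*x)*(11/3 + x) = 2*x*(11/3 + x))
g = 3688504/226875 (g = 2*((337 + 91)/(367 - 92))*(11 + 3*((337 + 91)/(367 - 92)))/3 = 2*(428/275)*(11 + 3*(428/275))/3 = 2*(428*(1/275))*(11 + 3*(428*(1/275)))/3 = (2/3)*(428/275)*(11 + 3*(428/275)) = (2/3)*(428/275)*(11 + 1284/275) = (2/3)*(428/275)*(4309/275) = 3688504/226875 ≈ 16.258)
g/(-960545) = (3688504/226875)/(-960545) = (3688504/226875)*(-1/960545) = -3688504/217923646875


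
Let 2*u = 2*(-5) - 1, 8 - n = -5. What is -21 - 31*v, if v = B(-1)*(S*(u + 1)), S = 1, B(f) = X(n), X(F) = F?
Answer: 3585/2 ≈ 1792.5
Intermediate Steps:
n = 13 (n = 8 - 1*(-5) = 8 + 5 = 13)
B(f) = 13
u = -11/2 (u = (2*(-5) - 1)/2 = (-10 - 1)/2 = (1/2)*(-11) = -11/2 ≈ -5.5000)
v = -117/2 (v = 13*(1*(-11/2 + 1)) = 13*(1*(-9/2)) = 13*(-9/2) = -117/2 ≈ -58.500)
-21 - 31*v = -21 - 31*(-117/2) = -21 + 3627/2 = 3585/2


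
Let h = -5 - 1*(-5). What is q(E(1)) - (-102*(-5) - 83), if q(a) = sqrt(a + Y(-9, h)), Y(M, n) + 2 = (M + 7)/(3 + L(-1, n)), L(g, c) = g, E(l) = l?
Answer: -427 + I*sqrt(2) ≈ -427.0 + 1.4142*I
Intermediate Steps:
h = 0 (h = -5 + 5 = 0)
Y(M, n) = 3/2 + M/2 (Y(M, n) = -2 + (M + 7)/(3 - 1) = -2 + (7 + M)/2 = -2 + (7 + M)*(1/2) = -2 + (7/2 + M/2) = 3/2 + M/2)
q(a) = sqrt(-3 + a) (q(a) = sqrt(a + (3/2 + (1/2)*(-9))) = sqrt(a + (3/2 - 9/2)) = sqrt(a - 3) = sqrt(-3 + a))
q(E(1)) - (-102*(-5) - 83) = sqrt(-3 + 1) - (-102*(-5) - 83) = sqrt(-2) - (510 - 83) = I*sqrt(2) - 1*427 = I*sqrt(2) - 427 = -427 + I*sqrt(2)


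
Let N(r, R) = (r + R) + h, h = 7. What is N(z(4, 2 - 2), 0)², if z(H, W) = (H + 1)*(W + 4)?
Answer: 729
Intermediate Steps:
z(H, W) = (1 + H)*(4 + W)
N(r, R) = 7 + R + r (N(r, R) = (r + R) + 7 = (R + r) + 7 = 7 + R + r)
N(z(4, 2 - 2), 0)² = (7 + 0 + (4 + (2 - 2) + 4*4 + 4*(2 - 2)))² = (7 + 0 + (4 + 0 + 16 + 4*0))² = (7 + 0 + (4 + 0 + 16 + 0))² = (7 + 0 + 20)² = 27² = 729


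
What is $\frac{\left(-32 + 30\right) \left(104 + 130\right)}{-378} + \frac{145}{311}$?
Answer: $\frac{11131}{6531} \approx 1.7043$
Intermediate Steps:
$\frac{\left(-32 + 30\right) \left(104 + 130\right)}{-378} + \frac{145}{311} = \left(-2\right) 234 \left(- \frac{1}{378}\right) + 145 \cdot \frac{1}{311} = \left(-468\right) \left(- \frac{1}{378}\right) + \frac{145}{311} = \frac{26}{21} + \frac{145}{311} = \frac{11131}{6531}$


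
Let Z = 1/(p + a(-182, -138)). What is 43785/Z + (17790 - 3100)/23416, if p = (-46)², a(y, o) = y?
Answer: 991435671865/11708 ≈ 8.4680e+7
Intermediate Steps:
p = 2116
Z = 1/1934 (Z = 1/(2116 - 182) = 1/1934 ≈ 0.00051706)
43785/Z + (17790 - 3100)/23416 = 43785/(1/1934) + (17790 - 3100)/23416 = 43785*1934 + 14690*(1/23416) = 84680190 + 7345/11708 = 991435671865/11708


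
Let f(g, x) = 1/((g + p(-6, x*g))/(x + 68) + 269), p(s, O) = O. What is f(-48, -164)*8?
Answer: 16/375 ≈ 0.042667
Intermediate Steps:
f(g, x) = 1/(269 + (g + g*x)/(68 + x)) (f(g, x) = 1/((g + x*g)/(x + 68) + 269) = 1/((g + g*x)/(68 + x) + 269) = 1/(269 + (g + g*x)/(68 + x)))
f(-48, -164)*8 = ((68 - 164)/(18292 - 48 + 269*(-164) - 48*(-164)))*8 = (-96/(18292 - 48 - 44116 + 7872))*8 = (-96/(-18000))*8 = -1/18000*(-96)*8 = (2/375)*8 = 16/375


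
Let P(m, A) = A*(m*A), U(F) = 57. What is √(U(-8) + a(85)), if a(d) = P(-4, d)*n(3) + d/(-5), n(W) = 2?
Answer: 76*I*√10 ≈ 240.33*I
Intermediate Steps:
P(m, A) = m*A² (P(m, A) = A*(A*m) = m*A²)
a(d) = -8*d² - d/5 (a(d) = -4*d²*2 + d/(-5) = -8*d² + d*(-⅕) = -8*d² - d/5)
√(U(-8) + a(85)) = √(57 + (⅕)*85*(-1 - 40*85)) = √(57 + (⅕)*85*(-1 - 3400)) = √(57 + (⅕)*85*(-3401)) = √(57 - 57817) = √(-57760) = 76*I*√10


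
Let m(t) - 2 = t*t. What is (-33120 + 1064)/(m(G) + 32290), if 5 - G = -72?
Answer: -32056/38221 ≈ -0.83870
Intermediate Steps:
G = 77 (G = 5 - 1*(-72) = 5 + 72 = 77)
m(t) = 2 + t² (m(t) = 2 + t*t = 2 + t²)
(-33120 + 1064)/(m(G) + 32290) = (-33120 + 1064)/((2 + 77²) + 32290) = -32056/((2 + 5929) + 32290) = -32056/(5931 + 32290) = -32056/38221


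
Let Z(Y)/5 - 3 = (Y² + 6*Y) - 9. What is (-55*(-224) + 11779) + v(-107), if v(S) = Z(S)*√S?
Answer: 24099 + 54005*I*√107 ≈ 24099.0 + 5.5863e+5*I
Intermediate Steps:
Z(Y) = -30 + 5*Y² + 30*Y (Z(Y) = 15 + 5*((Y² + 6*Y) - 9) = 15 + 5*(-9 + Y² + 6*Y) = 15 + (-45 + 5*Y² + 30*Y) = -30 + 5*Y² + 30*Y)
v(S) = √S*(-30 + 5*S² + 30*S) (v(S) = (-30 + 5*S² + 30*S)*√S = √S*(-30 + 5*S² + 30*S))
(-55*(-224) + 11779) + v(-107) = (-55*(-224) + 11779) + 5*√(-107)*(-6 + (-107)² + 6*(-107)) = (12320 + 11779) + 5*(I*√107)*(-6 + 11449 - 642) = 24099 + 5*(I*√107)*10801 = 24099 + 54005*I*√107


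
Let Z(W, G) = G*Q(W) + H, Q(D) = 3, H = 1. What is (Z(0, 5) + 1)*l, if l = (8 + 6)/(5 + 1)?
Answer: 119/3 ≈ 39.667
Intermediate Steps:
l = 7/3 (l = 14/6 = 14*(⅙) = 7/3 ≈ 2.3333)
Z(W, G) = 1 + 3*G (Z(W, G) = G*3 + 1 = 3*G + 1 = 1 + 3*G)
(Z(0, 5) + 1)*l = ((1 + 3*5) + 1)*(7/3) = ((1 + 15) + 1)*(7/3) = (16 + 1)*(7/3) = 17*(7/3) = 119/3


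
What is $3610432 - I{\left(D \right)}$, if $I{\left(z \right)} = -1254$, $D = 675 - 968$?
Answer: $3611686$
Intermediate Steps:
$D = -293$ ($D = 675 - 968 = -293$)
$3610432 - I{\left(D \right)} = 3610432 - -1254 = 3610432 + 1254 = 3611686$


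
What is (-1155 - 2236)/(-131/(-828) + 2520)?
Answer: -2807748/2086691 ≈ -1.3456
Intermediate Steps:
(-1155 - 2236)/(-131/(-828) + 2520) = -3391/(-131*(-1/828) + 2520) = -3391/(131/828 + 2520) = -3391/2086691/828 = -3391*828/2086691 = -2807748/2086691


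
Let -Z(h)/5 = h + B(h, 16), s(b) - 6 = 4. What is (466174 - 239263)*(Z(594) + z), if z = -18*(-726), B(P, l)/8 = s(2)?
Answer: 2200582878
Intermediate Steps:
s(b) = 10 (s(b) = 6 + 4 = 10)
B(P, l) = 80 (B(P, l) = 8*10 = 80)
z = 13068
Z(h) = -400 - 5*h (Z(h) = -5*(h + 80) = -5*(80 + h) = -400 - 5*h)
(466174 - 239263)*(Z(594) + z) = (466174 - 239263)*((-400 - 5*594) + 13068) = 226911*((-400 - 2970) + 13068) = 226911*(-3370 + 13068) = 226911*9698 = 2200582878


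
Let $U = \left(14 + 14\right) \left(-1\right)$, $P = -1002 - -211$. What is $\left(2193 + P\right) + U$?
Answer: $1374$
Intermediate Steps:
$P = -791$ ($P = -1002 + 211 = -791$)
$U = -28$ ($U = 28 \left(-1\right) = -28$)
$\left(2193 + P\right) + U = \left(2193 - 791\right) - 28 = 1402 - 28 = 1374$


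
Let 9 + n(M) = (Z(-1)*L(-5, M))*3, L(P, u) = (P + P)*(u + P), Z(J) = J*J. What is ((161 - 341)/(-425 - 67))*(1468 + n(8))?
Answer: 20535/41 ≈ 500.85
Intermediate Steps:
Z(J) = J**2
L(P, u) = 2*P*(P + u) (L(P, u) = (2*P)*(P + u) = 2*P*(P + u))
n(M) = 141 - 30*M (n(M) = -9 + ((-1)**2*(2*(-5)*(-5 + M)))*3 = -9 + (1*(50 - 10*M))*3 = -9 + (50 - 10*M)*3 = -9 + (150 - 30*M) = 141 - 30*M)
((161 - 341)/(-425 - 67))*(1468 + n(8)) = ((161 - 341)/(-425 - 67))*(1468 + (141 - 30*8)) = (-180/(-492))*(1468 + (141 - 240)) = (-180*(-1/492))*(1468 - 99) = (15/41)*1369 = 20535/41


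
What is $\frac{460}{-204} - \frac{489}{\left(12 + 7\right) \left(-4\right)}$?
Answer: $\frac{16199}{3876} \approx 4.1793$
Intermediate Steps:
$\frac{460}{-204} - \frac{489}{\left(12 + 7\right) \left(-4\right)} = 460 \left(- \frac{1}{204}\right) - \frac{489}{19 \left(-4\right)} = - \frac{115}{51} - \frac{489}{-76} = - \frac{115}{51} - - \frac{489}{76} = - \frac{115}{51} + \frac{489}{76} = \frac{16199}{3876}$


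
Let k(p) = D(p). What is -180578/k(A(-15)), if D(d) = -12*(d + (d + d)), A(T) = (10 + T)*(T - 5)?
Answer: 90289/1800 ≈ 50.161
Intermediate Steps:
A(T) = (-5 + T)*(10 + T) (A(T) = (10 + T)*(-5 + T) = (-5 + T)*(10 + T))
D(d) = -36*d (D(d) = -12*(d + 2*d) = -36*d)
k(p) = -36*p
-180578/k(A(-15)) = -180578*(-1/(36*(-50 + (-15)**2 + 5*(-15)))) = -180578*(-1/(36*(-50 + 225 - 75))) = -180578/((-36*100)) = -180578/(-3600) = -180578*(-1/3600) = 90289/1800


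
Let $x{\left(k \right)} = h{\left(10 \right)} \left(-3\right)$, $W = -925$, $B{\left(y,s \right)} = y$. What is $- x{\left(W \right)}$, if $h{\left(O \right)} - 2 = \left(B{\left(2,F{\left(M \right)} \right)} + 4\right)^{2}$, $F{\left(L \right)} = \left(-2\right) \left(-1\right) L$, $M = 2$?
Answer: $114$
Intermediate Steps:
$F{\left(L \right)} = 2 L$
$h{\left(O \right)} = 38$ ($h{\left(O \right)} = 2 + \left(2 + 4\right)^{2} = 2 + 6^{2} = 2 + 36 = 38$)
$x{\left(k \right)} = -114$ ($x{\left(k \right)} = 38 \left(-3\right) = -114$)
$- x{\left(W \right)} = \left(-1\right) \left(-114\right) = 114$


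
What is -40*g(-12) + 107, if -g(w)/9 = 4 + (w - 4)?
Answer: -4213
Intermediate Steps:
g(w) = -9*w (g(w) = -9*(4 + (w - 4)) = -9*(4 + (-4 + w)) = -9*w)
-40*g(-12) + 107 = -(-360)*(-12) + 107 = -40*108 + 107 = -4320 + 107 = -4213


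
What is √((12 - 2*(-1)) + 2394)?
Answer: 2*√602 ≈ 49.071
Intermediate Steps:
√((12 - 2*(-1)) + 2394) = √((12 + 2) + 2394) = √(14 + 2394) = √2408 = 2*√602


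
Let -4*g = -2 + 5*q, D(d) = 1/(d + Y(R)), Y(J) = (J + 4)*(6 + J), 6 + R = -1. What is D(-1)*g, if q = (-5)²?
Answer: -123/8 ≈ -15.375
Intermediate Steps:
R = -7 (R = -6 - 1 = -7)
q = 25
Y(J) = (4 + J)*(6 + J)
D(d) = 1/(3 + d) (D(d) = 1/(d + (24 + (-7)² + 10*(-7))) = 1/(d + (24 + 49 - 70)) = 1/(d + 3) = 1/(3 + d))
g = -123/4 (g = -(-2 + 5*25)/4 = -(-2 + 125)/4 = -¼*123 = -123/4 ≈ -30.750)
D(-1)*g = -123/4/(3 - 1) = -123/4/2 = (½)*(-123/4) = -123/8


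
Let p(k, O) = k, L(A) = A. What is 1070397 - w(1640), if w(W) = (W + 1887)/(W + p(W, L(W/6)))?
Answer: 3510898633/3280 ≈ 1.0704e+6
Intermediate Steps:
w(W) = (1887 + W)/(2*W) (w(W) = (W + 1887)/(W + W) = (1887 + W)/((2*W)) = (1887 + W)*(1/(2*W)) = (1887 + W)/(2*W))
1070397 - w(1640) = 1070397 - (1887 + 1640)/(2*1640) = 1070397 - 3527/(2*1640) = 1070397 - 1*3527/3280 = 1070397 - 3527/3280 = 3510898633/3280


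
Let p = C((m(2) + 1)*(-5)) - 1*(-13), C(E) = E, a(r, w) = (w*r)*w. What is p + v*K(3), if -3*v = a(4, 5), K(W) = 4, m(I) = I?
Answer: -406/3 ≈ -135.33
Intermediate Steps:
a(r, w) = r*w² (a(r, w) = (r*w)*w = r*w²)
v = -100/3 (v = -4*5²/3 = -4*25/3 = -⅓*100 = -100/3 ≈ -33.333)
p = -2 (p = (2 + 1)*(-5) - 1*(-13) = 3*(-5) + 13 = -15 + 13 = -2)
p + v*K(3) = -2 - 100/3*4 = -2 - 400/3 = -406/3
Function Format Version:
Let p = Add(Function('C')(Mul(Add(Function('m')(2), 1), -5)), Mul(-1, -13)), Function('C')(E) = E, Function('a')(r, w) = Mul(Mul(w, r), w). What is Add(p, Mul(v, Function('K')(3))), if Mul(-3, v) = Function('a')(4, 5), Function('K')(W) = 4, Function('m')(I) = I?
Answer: Rational(-406, 3) ≈ -135.33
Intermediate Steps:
Function('a')(r, w) = Mul(r, Pow(w, 2)) (Function('a')(r, w) = Mul(Mul(r, w), w) = Mul(r, Pow(w, 2)))
v = Rational(-100, 3) (v = Mul(Rational(-1, 3), Mul(4, Pow(5, 2))) = Mul(Rational(-1, 3), Mul(4, 25)) = Mul(Rational(-1, 3), 100) = Rational(-100, 3) ≈ -33.333)
p = -2 (p = Add(Mul(Add(2, 1), -5), Mul(-1, -13)) = Add(Mul(3, -5), 13) = Add(-15, 13) = -2)
Add(p, Mul(v, Function('K')(3))) = Add(-2, Mul(Rational(-100, 3), 4)) = Add(-2, Rational(-400, 3)) = Rational(-406, 3)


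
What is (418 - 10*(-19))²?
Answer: 369664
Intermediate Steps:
(418 - 10*(-19))² = (418 + 190)² = 608² = 369664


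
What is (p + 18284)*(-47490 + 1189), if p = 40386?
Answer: -2716479670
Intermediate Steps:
(p + 18284)*(-47490 + 1189) = (40386 + 18284)*(-47490 + 1189) = 58670*(-46301) = -2716479670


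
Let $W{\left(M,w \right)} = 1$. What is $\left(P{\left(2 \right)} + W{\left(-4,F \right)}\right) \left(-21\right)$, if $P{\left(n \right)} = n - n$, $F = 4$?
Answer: $-21$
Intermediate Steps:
$P{\left(n \right)} = 0$
$\left(P{\left(2 \right)} + W{\left(-4,F \right)}\right) \left(-21\right) = \left(0 + 1\right) \left(-21\right) = 1 \left(-21\right) = -21$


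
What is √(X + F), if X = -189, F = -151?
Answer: 2*I*√85 ≈ 18.439*I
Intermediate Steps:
√(X + F) = √(-189 - 151) = √(-340) = 2*I*√85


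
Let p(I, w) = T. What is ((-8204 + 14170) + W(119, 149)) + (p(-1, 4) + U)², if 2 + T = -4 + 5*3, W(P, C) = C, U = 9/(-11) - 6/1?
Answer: 740491/121 ≈ 6119.8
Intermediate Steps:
U = -75/11 (U = 9*(-1/11) - 6*1 = -9/11 - 6 = -75/11 ≈ -6.8182)
T = 9 (T = -2 + (-4 + 5*3) = -2 + (-4 + 15) = -2 + 11 = 9)
p(I, w) = 9
((-8204 + 14170) + W(119, 149)) + (p(-1, 4) + U)² = ((-8204 + 14170) + 149) + (9 - 75/11)² = (5966 + 149) + (24/11)² = 6115 + 576/121 = 740491/121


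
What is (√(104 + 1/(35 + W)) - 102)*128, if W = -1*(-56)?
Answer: -13056 + 128*√861315/91 ≈ -11751.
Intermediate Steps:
W = 56
(√(104 + 1/(35 + W)) - 102)*128 = (√(104 + 1/(35 + 56)) - 102)*128 = (√(104 + 1/91) - 102)*128 = (√(9465/91) - 102)*128 = (√861315/91 - 102)*128 = (-102 + √861315/91)*128 = -13056 + 128*√861315/91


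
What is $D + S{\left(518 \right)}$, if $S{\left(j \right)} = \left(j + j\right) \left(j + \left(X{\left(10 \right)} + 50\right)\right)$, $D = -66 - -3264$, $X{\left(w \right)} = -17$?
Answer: $574034$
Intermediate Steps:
$D = 3198$ ($D = -66 + 3264 = 3198$)
$S{\left(j \right)} = 2 j \left(33 + j\right)$ ($S{\left(j \right)} = \left(j + j\right) \left(j + \left(-17 + 50\right)\right) = 2 j \left(j + 33\right) = 2 j \left(33 + j\right)$)
$D + S{\left(518 \right)} = 3198 + 2 \cdot 518 \left(33 + 518\right) = 3198 + 2 \cdot 518 \cdot 551 = 3198 + 570836 = 574034$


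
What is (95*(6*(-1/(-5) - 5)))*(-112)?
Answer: 306432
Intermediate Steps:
(95*(6*(-1/(-5) - 5)))*(-112) = (95*(6*(-1*(-⅕) - 5)))*(-112) = (95*(6*(⅕ - 5)))*(-112) = (95*(6*(-24/5)))*(-112) = (95*(-144/5))*(-112) = -2736*(-112) = 306432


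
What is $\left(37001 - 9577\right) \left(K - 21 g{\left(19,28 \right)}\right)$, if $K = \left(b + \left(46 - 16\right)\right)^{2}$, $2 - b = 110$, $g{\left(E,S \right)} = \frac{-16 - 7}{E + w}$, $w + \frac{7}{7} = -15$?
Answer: $171262880$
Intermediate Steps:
$w = -16$ ($w = -1 - 15 = -16$)
$g{\left(E,S \right)} = - \frac{23}{-16 + E}$ ($g{\left(E,S \right)} = \frac{-16 - 7}{E - 16} = - \frac{23}{-16 + E}$)
$b = -108$ ($b = 2 - 110 = -108$)
$K = 6084$ ($K = \left(-108 + \left(46 - 16\right)\right)^{2} = \left(-108 + 30\right)^{2} = \left(-78\right)^{2} = 6084$)
$\left(37001 - 9577\right) \left(K - 21 g{\left(19,28 \right)}\right) = \left(37001 - 9577\right) \left(6084 - 21 \left(- \frac{23}{-16 + 19}\right)\right) = 27424 \left(6084 - 21 \left(- \frac{23}{3}\right)\right) = 27424 \left(6084 - 21 \left(\left(-23\right) \frac{1}{3}\right)\right) = 27424 \left(6084 - -161\right) = 27424 \left(6084 + 161\right) = 27424 \cdot 6245 = 171262880$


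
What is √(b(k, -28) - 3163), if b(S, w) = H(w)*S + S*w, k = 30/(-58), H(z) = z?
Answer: I*√2635723/29 ≈ 55.982*I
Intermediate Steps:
k = -15/29 (k = 30*(-1/58) = -15/29 ≈ -0.51724)
b(S, w) = 2*S*w (b(S, w) = w*S + S*w = S*w + S*w = 2*S*w)
√(b(k, -28) - 3163) = √(2*(-15/29)*(-28) - 3163) = √(840/29 - 3163) = √(-90887/29) = I*√2635723/29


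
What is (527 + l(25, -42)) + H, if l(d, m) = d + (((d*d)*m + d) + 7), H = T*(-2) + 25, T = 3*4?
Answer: -25665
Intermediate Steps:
T = 12
H = 1 (H = 12*(-2) + 25 = -24 + 25 = 1)
l(d, m) = 7 + 2*d + m*d² (l(d, m) = d + ((d²*m + d) + 7) = d + ((m*d² + d) + 7) = d + ((d + m*d²) + 7) = d + (7 + d + m*d²) = 7 + 2*d + m*d²)
(527 + l(25, -42)) + H = (527 + (7 + 2*25 - 42*25²)) + 1 = (527 + (7 + 50 - 42*625)) + 1 = (527 + (7 + 50 - 26250)) + 1 = (527 - 26193) + 1 = -25666 + 1 = -25665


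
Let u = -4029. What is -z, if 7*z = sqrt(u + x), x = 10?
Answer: -I*sqrt(4019)/7 ≈ -9.0565*I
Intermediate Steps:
z = I*sqrt(4019)/7 (z = sqrt(-4029 + 10)/7 = sqrt(-4019)/7 = (I*sqrt(4019))/7 = I*sqrt(4019)/7 ≈ 9.0565*I)
-z = -I*sqrt(4019)/7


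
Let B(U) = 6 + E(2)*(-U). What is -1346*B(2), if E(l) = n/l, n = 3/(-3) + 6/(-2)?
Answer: -13460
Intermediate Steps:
n = -4 (n = 3*(-⅓) + 6*(-½) = -1 - 3 = -4)
E(l) = -4/l
B(U) = 6 + 2*U (B(U) = 6 + (-4/2)*(-U) = 6 + (-4*½)*(-U) = 6 - (-2)*U = 6 + 2*U)
-1346*B(2) = -1346*(6 + 2*2) = -1346*(6 + 4) = -1346*10 = -13460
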